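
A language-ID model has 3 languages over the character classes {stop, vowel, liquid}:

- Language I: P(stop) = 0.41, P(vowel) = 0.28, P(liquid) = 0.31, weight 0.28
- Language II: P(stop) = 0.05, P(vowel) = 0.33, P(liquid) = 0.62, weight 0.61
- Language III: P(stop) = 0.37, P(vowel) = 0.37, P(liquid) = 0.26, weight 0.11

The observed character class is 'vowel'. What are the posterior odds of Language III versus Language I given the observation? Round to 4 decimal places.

0.5191

The posterior odds equal the prior odds times the likelihood ratio: (P(Z=i)/P(Z=j))·(f_i(x)/f_j(x)).
Component likelihoods at x = 'vowel':
  f_I = 0.28
  f_II = 0.33
  f_III = 0.37
Posterior odds = (P(Z=III)·f_III) / (P(Z=I)·f_I) = (0.11·0.37) / (0.28·0.28) = 0.0407 / 0.0784 ≈ 0.5191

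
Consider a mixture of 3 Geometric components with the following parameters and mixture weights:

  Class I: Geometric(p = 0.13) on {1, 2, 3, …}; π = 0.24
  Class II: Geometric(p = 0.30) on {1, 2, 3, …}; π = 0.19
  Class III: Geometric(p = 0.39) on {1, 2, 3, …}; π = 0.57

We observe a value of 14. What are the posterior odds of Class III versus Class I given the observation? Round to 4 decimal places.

Only the two components matter; the odds are (π_i f_i(x)) / (π_j f_j(x)).
Component likelihoods at x = 14:
  p_I = 0.13·(1−0.13)^13 = 0.13·0.163588 = 0.0212664
  p_II = 0.30·(1−0.30)^13 = 0.30·0.0096889 = 0.00290667
  p_III = 0.39·(1−0.39)^13 = 0.39·0.00161915 = 0.00063147
Odds = (0.57/0.24) × (0.00063147/0.0212664) = 2.375 × 0.0296933 ≈ 0.0705

0.0705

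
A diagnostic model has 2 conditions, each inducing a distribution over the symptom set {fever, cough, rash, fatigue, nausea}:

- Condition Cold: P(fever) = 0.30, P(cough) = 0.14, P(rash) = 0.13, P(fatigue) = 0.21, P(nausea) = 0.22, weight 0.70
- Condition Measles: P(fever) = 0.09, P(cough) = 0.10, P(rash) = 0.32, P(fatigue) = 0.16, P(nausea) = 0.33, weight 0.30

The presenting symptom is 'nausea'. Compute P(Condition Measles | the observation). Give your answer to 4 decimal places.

By Bayes' theorem, P(k | x) = π_k f_k(x) / Σ_j π_j f_j(x).
Component likelihoods at x = 'nausea':
  L_Cold = P(nausea | comp) = 0.22
  L_Measles = P(nausea | comp) = 0.33
Prior × likelihood for each component:
  π_Cold·L_Cold = 0.70 × 0.22 = 0.154
  π_Measles·L_Measles = 0.30 × 0.33 = 0.099
Sum: 0.154 + 0.099 = 0.253
P(Condition Measles | x) ≈ 0.3913

0.3913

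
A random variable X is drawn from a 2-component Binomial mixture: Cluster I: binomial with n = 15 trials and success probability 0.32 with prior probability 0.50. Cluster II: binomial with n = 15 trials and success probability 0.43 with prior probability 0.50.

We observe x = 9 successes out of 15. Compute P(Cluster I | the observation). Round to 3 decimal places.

Apply Bayes' rule: the posterior for each component is proportional to its prior times its likelihood at x.
Evaluate each component's likelihood at the observed value:
  L_I = C(15,9)·0.32^9·0.68^6 = 5005·3.51844e-05·0.0988675 = 0.0174103
  L_II = C(15,9)·0.43^9·0.57^6 = 5005·0.000502593·0.0342964 = 0.0862719
Multiply by the mixture weights:
  π_I·L_I = 0.50 × 0.0174103 = 0.00870517
  π_II·L_II = 0.50 × 0.0862719 = 0.0431359
Sum: 0.00870517 + 0.0431359 = 0.0518411
Responsibility of Cluster I: 0.00870517 / 0.0518411 ≈ 0.168

0.168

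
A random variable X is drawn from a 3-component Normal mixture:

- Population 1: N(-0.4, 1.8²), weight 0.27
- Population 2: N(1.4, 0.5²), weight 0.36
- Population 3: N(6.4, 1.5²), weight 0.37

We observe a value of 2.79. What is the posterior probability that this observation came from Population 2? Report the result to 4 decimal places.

Posterior ∝ prior × likelihood, so P(k | x) ∝ π_k f_k(x); normalise over all components.
Evaluate each component's likelihood at the observed value:
  L_1 = (1/(1.8·√(2π)))·exp(−(2.79−-0.4)²/(2·1.8²)) = 0.221635·exp(-1.57039) = 0.0460922
  L_2 = (1/(0.5·√(2π)))·exp(−(2.79−1.4)²/(2·0.5²)) = 0.797885·exp(-3.86420) = 0.0167394
  L_3 = (1/(1.5·√(2π)))·exp(−(2.79−6.4)²/(2·1.5²)) = 0.265962·exp(-2.89602) = 0.0146924
Unnormalised posteriors:
  π_1·L_1 = 0.27 × 0.0460922 = 0.0124449
  π_2·L_2 = 0.36 × 0.0167394 = 0.00602618
  π_3·L_3 = 0.37 × 0.0146924 = 0.00543618
Denominator: 0.0124449 + 0.00602618 + 0.00543618 = 0.0239073
So the posterior for Population 2 is 0.00602618 / 0.0239073 ≈ 0.2521.

0.2521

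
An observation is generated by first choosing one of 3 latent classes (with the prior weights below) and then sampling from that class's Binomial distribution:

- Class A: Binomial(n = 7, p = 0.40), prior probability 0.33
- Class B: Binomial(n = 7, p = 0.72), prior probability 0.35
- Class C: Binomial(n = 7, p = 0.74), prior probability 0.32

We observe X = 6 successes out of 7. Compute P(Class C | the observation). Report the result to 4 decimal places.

0.4857

The responsibility of component k is π_k f_k(x) divided by Σ_j π_j f_j(x).
Evaluate each component's likelihood at the observed value:
  p_A = C(7,6)·0.40^6·0.60^1 = 7·0.004096·0.6 = 0.0172032
  p_B = C(7,6)·0.72^6·0.28^1 = 7·0.139314·0.28 = 0.273056
  p_C = C(7,6)·0.74^6·0.26^1 = 7·0.164206·0.26 = 0.298856
Weight by the priors:
  π_A·p_A = 0.33 × 0.0172032 = 0.00567706
  π_B·p_B = 0.35 × 0.273056 = 0.0955695
  π_C·p_C = 0.32 × 0.298856 = 0.0956339
Sum: 0.00567706 + 0.0955695 + 0.0956339 = 0.19688
P(Class C | data) = 0.0956339 / 0.19688 ≈ 0.4857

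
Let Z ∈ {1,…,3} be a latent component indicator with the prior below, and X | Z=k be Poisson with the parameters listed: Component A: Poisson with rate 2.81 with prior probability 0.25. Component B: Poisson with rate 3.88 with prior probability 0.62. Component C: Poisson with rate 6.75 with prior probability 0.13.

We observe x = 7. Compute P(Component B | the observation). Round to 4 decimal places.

0.5895

Apply Bayes' rule: the posterior for each component is proportional to its prior times its likelihood at x.
Component likelihoods at x = 7:
  p_A = e^(−2.81)·2.81^7/7! = 0.0165252
  p_B = e^(−3.88)·3.88^7/7! = 0.0542412
  p_C = e^(−6.75)·6.75^7/7! = 0.148323
Weight by the priors:
  P(Z=A)·p_A = 0.25 × 0.0165252 = 0.0041313
  P(Z=B)·p_B = 0.62 × 0.0542412 = 0.0336295
  P(Z=C)·p_C = 0.13 × 0.148323 = 0.019282
Evidence: 0.0041313 + 0.0336295 + 0.019282 = 0.0570428
P(Component B | data) = 0.0336295 / 0.0570428 ≈ 0.5895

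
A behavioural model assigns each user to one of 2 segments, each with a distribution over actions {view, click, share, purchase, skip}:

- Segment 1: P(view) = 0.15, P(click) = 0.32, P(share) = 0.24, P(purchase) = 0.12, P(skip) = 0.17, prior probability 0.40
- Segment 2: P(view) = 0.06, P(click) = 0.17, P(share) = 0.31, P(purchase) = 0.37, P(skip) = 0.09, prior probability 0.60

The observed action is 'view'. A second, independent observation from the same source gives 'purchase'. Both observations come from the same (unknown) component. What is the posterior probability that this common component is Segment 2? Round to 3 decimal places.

Posterior ∝ prior × likelihood, so P(k | x) ∝ π_k f_k(x); normalise over all components.
Since both observations come from the same component, the likelihood for component k is f_k(x₁)·f_k(x₂).
  L_1 = [0.15] × [0.12] = 0.018
  L_2 = [0.06] × [0.37] = 0.0222
Unnormalised posteriors:
  π_1·L_1 = 0.40 × 0.018 = 0.0072
  π_2·L_2 = 0.60 × 0.0222 = 0.01332
Marginal: 0.0072 + 0.01332 = 0.02052
P(Segment 2 | x₁,x₂) ≈ 0.649

0.649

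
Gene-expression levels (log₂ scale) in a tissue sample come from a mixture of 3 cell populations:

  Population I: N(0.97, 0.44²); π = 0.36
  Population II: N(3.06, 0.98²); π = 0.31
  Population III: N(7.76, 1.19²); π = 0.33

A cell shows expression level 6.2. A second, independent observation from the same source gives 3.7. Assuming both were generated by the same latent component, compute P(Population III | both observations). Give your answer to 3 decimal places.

0.160

Posterior ∝ prior × likelihood, so P(k | x) ∝ π_k f_k(x); normalise over all components.
Since both observations come from the same component, the likelihood for component k is f_k(x₁)·f_k(x₂).
  p_I = [(1/(0.44·√(2π)))·exp(−(6.2−0.97)²/(2·0.44²)) = 0.906687·exp(-70.64282) = 1.89527e-31] × [3.96345e-09] = 7.5118e-40
  p_II = [(1/(0.98·√(2π)))·exp(−(6.2−3.06)²/(2·0.98²)) = 0.407084·exp(-5.13307) = 0.00240116] × [0.328907] = 0.000789757
  p_III = [(1/(1.19·√(2π)))·exp(−(6.2−7.76)²/(2·1.19²)) = 0.335246·exp(-0.85926) = 0.141968] × [0.000994808] = 0.000141231
Unnormalised posteriors:
  π_I·p_I = 0.36 × 7.5118e-40 = 2.70425e-40
  π_II·p_II = 0.31 × 0.000789757 = 0.000244825
  π_III·p_III = 0.33 × 0.000141231 = 4.66062e-05
Marginal: 2.70425e-40 + 0.000244825 + 4.66062e-05 = 0.000291431
P(Population III | data) = 4.66062e-05 / 0.000291431 ≈ 0.160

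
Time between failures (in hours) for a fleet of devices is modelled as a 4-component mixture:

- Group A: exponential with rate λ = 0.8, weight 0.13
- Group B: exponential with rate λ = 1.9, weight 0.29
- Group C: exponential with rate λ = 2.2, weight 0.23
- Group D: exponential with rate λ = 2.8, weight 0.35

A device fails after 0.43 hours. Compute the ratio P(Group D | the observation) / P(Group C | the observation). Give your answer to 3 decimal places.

1.496

Since P(k|x) ∝ w_k f_k(x), the posterior odds are w_i f_i(x) / (w_j f_j(x)).
Evaluate each component's likelihood at the observed value:
  L_A = 0.567143
  L_B = 0.839334
  L_C = 0.85424
  L_D = 0.839977
0.293992 / 0.196475 ≈ 1.496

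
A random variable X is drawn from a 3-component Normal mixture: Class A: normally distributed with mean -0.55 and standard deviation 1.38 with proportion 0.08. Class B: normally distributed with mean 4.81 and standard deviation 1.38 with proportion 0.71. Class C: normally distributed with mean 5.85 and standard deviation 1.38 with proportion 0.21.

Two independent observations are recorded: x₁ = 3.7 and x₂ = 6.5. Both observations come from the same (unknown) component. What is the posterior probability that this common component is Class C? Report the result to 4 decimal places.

The responsibility of component k is π_k f_k(x) divided by Σ_j π_j f_j(x).
Since both observations come from the same component, the likelihood for component k is f_k(x₁)·f_k(x₂).
  f_A = [0.00252042] × [6.21949e-07] = 1.56757e-09
  f_B = [0.209191] × [0.136574] = 0.0285699
  f_C = [0.0858925] × [0.258735] = 0.0222234
Unnormalised posteriors:
  π_A·f_A = 0.08 × 1.56757e-09 = 1.25406e-10
  π_B·f_B = 0.71 × 0.0285699 = 0.0202847
  π_C·f_C = 0.21 × 0.0222234 = 0.00466692
Sum: 1.25406e-10 + 0.0202847 + 0.00466692 = 0.0249516
P(Class C | x₁, x₂) = 0.00466692 / 0.0249516 ≈ 0.1870

0.1870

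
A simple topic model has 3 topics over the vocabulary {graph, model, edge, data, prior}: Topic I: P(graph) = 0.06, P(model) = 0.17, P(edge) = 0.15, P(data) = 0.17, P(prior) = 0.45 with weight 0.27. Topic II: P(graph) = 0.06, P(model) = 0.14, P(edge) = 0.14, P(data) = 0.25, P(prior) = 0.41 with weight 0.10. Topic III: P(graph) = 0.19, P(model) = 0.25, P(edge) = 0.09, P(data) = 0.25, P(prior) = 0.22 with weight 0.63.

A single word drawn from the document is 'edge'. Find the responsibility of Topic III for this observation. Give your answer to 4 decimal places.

0.5099

Apply Bayes' rule: the posterior for each component is proportional to its prior times its likelihood at x.
Component likelihoods at x = 'edge':
  L_I = P(edge | comp) = 0.15
  L_II = P(edge | comp) = 0.14
  L_III = P(edge | comp) = 0.09
Multiply by the mixture weights:
  π_I·L_I = 0.27 × 0.15 = 0.0405
  π_II·L_II = 0.10 × 0.14 = 0.014
  π_III·L_III = 0.63 × 0.09 = 0.0567
Sum: 0.0405 + 0.014 + 0.0567 = 0.1112
Responsibility of Topic III: 0.0567 / 0.1112 ≈ 0.5099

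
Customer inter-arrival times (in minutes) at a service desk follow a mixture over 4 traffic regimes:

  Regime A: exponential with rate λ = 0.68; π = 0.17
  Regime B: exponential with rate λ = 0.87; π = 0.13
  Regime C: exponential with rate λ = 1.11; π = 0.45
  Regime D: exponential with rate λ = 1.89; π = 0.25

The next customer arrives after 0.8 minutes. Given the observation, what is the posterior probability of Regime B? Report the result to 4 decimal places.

The responsibility of component k is π_k f_k(x) divided by Σ_j π_j f_j(x).
Evaluate each component's likelihood at the observed value:
  L_A = 0.394687
  L_B = 0.433761
  L_C = 0.45674
  L_D = 0.416686
Prior × likelihood for each component:
  π_A·L_A = 0.17 × 0.394687 = 0.0670968
  π_B·L_B = 0.13 × 0.433761 = 0.0563889
  π_C·L_C = 0.45 × 0.45674 = 0.205533
  π_D·L_D = 0.25 × 0.416686 = 0.104171
Evidence: 0.0670968 + 0.0563889 + 0.205533 + 0.104171 = 0.43319
P(Regime B | 0.8 minutes) = 0.0563889 / 0.43319 ≈ 0.1302

0.1302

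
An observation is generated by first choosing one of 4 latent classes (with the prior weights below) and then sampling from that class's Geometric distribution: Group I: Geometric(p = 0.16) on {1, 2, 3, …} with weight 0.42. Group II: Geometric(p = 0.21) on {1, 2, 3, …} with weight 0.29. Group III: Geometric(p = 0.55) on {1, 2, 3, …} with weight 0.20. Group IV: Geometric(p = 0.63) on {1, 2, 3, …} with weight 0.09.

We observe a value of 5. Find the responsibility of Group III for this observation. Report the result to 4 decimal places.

By Bayes' theorem, P(k | x) = w_k f_k(x) / Σ_j w_j f_j(x).
Component likelihoods at x = 5:
  L_I = 0.0796594
  L_II = 0.0817952
  L_III = 0.0225534
  L_IV = 0.0118072
Prior × likelihood for each component:
  w_I·L_I = 0.42 × 0.0796594 = 0.033457
  w_II·L_II = 0.29 × 0.0817952 = 0.0237206
  w_III·L_III = 0.20 × 0.0225534 = 0.00451069
  w_IV·L_IV = 0.09 × 0.0118072 = 0.00106265
Normaliser: 0.033457 + 0.0237206 + 0.00451069 + 0.00106265 = 0.0627509
P(Group III | x) = 0.00451069 / 0.0627509 ≈ 0.0719

0.0719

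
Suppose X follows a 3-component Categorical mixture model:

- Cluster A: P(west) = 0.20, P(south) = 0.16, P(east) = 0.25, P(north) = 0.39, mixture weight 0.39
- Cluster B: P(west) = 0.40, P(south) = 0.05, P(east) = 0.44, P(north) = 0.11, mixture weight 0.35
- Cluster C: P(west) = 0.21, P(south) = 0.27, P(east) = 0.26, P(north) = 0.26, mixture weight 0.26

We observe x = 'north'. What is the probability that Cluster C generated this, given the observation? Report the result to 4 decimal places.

0.2618

Apply Bayes' rule: the posterior for each component is proportional to its prior times its likelihood at x.
Component likelihoods at x = 'north':
  f_A = 0.39
  f_B = 0.11
  f_C = 0.26
Prior × likelihood for each component:
  P(Z=A)·f_A = 0.39 × 0.39 = 0.1521
  P(Z=B)·f_B = 0.35 × 0.11 = 0.0385
  P(Z=C)·f_C = 0.26 × 0.26 = 0.0676
Normaliser: 0.1521 + 0.0385 + 0.0676 = 0.2582
So the posterior for Cluster C is 0.0676 / 0.2582 ≈ 0.2618.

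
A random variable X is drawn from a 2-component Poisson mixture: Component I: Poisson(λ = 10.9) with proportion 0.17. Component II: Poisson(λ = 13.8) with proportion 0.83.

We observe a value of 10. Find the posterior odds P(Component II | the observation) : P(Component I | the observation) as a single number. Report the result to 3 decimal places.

2.843

Since P(k|x) ∝ π_k f_k(x), the posterior odds are π_i f_i(x) / (π_j f_j(x)).
Poisson probabilities:
  p_I = 0.120418
  p_II = 0.0701074
0.0581892 / 0.0204711 ≈ 2.843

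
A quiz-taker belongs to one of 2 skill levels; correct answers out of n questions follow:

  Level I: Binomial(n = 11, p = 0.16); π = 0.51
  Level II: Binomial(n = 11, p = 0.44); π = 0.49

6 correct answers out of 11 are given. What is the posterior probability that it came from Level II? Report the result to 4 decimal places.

0.9821

Apply Bayes' rule: the posterior for each component is proportional to its prior times its likelihood at x.
Component likelihoods at x = 6 correct answers out of 11:
  L_I = 0.00324159
  L_II = 0.184628
Prior × likelihood for each component:
  P(Z=I)·L_I = 0.51 × 0.00324159 = 0.00165321
  P(Z=II)·L_II = 0.49 × 0.184628 = 0.0904678
Normaliser: 0.00165321 + 0.0904678 = 0.0921211
So the posterior for Level II is 0.0904678 / 0.0921211 ≈ 0.9821.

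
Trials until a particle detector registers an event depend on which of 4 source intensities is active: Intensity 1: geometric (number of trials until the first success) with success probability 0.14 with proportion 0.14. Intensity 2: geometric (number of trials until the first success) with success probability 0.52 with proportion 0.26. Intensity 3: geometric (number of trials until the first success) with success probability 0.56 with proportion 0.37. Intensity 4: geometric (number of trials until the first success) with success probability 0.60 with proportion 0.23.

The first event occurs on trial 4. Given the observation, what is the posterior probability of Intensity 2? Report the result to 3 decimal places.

Apply Bayes' rule: the posterior for each component is proportional to its prior times its likelihood at x.
Component likelihoods at x = 4:
  p_1 = 0.0890478
  p_2 = 0.0575078
  p_3 = 0.047703
  p_4 = 0.0384
Weight by the priors:
  P(Z=1)·p_1 = 0.14 × 0.0890478 = 0.0124667
  P(Z=2)·p_2 = 0.26 × 0.0575078 = 0.014952
  P(Z=3)·p_3 = 0.37 × 0.047703 = 0.0176501
  P(Z=4)·p_4 = 0.23 × 0.0384 = 0.008832
Evidence: 0.0124667 + 0.014952 + 0.0176501 + 0.008832 = 0.0539009
Responsibility of Intensity 2: 0.014952 / 0.0539009 ≈ 0.277

0.277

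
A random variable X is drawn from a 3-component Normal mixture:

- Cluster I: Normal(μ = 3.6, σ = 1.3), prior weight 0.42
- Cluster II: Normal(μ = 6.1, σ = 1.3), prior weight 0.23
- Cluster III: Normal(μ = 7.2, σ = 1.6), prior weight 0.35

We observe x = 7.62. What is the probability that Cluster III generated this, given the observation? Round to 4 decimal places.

By Bayes' theorem, P(k | x) = P(Z=k) f_k(x) / Σ_j P(Z=j) f_j(x).
Component likelihoods at x = 7.62:
  L_I = 0.00257351
  L_II = 0.154919
  L_III = 0.240895
Prior × likelihood for each component:
  P(Z=I)·L_I = 0.42 × 0.00257351 = 0.00108087
  P(Z=II)·L_II = 0.23 × 0.154919 = 0.0356314
  P(Z=III)·L_III = 0.35 × 0.240895 = 0.0843132
Marginal: 0.00108087 + 0.0356314 + 0.0843132 = 0.121025
P(Cluster III | x) ≈ 0.6967

0.6967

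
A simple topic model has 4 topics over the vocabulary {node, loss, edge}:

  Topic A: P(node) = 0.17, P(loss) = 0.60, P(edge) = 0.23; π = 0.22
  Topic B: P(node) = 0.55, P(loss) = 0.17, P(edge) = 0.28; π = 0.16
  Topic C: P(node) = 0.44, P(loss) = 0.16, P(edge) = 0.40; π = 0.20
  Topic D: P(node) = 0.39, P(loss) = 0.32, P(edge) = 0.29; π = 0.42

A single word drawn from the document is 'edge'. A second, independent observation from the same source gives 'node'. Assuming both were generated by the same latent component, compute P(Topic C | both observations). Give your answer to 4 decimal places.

0.3036

P(component k | x) = π_k·f_k(x) / marginal(x), where marginal(x) = Σ_j π_j·f_j(x).
Since both observations come from the same component, the likelihood for component k is f_k(x₁)·f_k(x₂).
  f_A = [P(edge | comp) = 0.23] × [0.17] = 0.0391
  f_B = [P(edge | comp) = 0.28] × [0.55] = 0.154
  f_C = [P(edge | comp) = 0.40] × [0.44] = 0.176
  f_D = [P(edge | comp) = 0.29] × [0.39] = 0.1131
Weight by the priors:
  π_A·f_A = 0.22 × 0.0391 = 0.008602
  π_B·f_B = 0.16 × 0.154 = 0.02464
  π_C·f_C = 0.20 × 0.176 = 0.0352
  π_D·f_D = 0.42 × 0.1131 = 0.047502
Marginal: 0.008602 + 0.02464 + 0.0352 + 0.047502 = 0.115944
P(Topic C | data) = 0.0352 / 0.115944 ≈ 0.3036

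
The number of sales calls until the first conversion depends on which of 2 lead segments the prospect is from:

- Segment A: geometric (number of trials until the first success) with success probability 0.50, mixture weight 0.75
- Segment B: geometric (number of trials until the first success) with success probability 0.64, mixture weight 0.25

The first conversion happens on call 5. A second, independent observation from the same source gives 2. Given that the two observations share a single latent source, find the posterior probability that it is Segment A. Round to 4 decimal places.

The responsibility of component k is π_k f_k(x) divided by Σ_j π_j f_j(x).
Since both observations come from the same component, the likelihood for component k is f_k(x₁)·f_k(x₂).
  L_A = [0.50·(1−0.50)^4 = 0.50·0.0625 = 0.03125] × [0.25] = 0.0078125
  L_B = [0.64·(1−0.64)^4 = 0.64·0.0167962 = 0.0107495] × [0.2304] = 0.00247669
Multiply by the mixture weights:
  π_A·L_A = 0.75 × 0.0078125 = 0.00585938
  π_B·L_B = 0.25 × 0.00247669 = 0.000619174
Normaliser: 0.00585938 + 0.000619174 = 0.00647855
P(Segment A | x) ≈ 0.9044

0.9044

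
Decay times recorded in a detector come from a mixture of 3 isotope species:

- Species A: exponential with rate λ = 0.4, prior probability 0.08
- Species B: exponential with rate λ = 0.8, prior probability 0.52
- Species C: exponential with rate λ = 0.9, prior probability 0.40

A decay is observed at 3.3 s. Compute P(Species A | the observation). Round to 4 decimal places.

0.1508

The responsibility of component k is P(Z=k) f_k(x) divided by Σ_j P(Z=j) f_j(x).
Component likelihoods at x = 3.3 s:
  p_A = 0.4·e^(−0.4·3.3) = 0.4·e^(−1.3200) = 0.106854
  p_B = 0.8·e^(−0.8·3.3) = 0.8·e^(−2.6400) = 0.057089
  p_C = 0.9·e^(−0.9·3.3) = 0.9·e^(−2.9700) = 0.046173
Prior × likelihood for each component:
  P(Z=A)·p_A = 0.08 × 0.106854 = 0.00854833
  P(Z=B)·p_B = 0.52 × 0.057089 = 0.0296863
  P(Z=C)·p_C = 0.40 × 0.046173 = 0.0184692
Marginal: 0.00854833 + 0.0296863 + 0.0184692 = 0.0567038
P(Species A | data) = 0.00854833 / 0.0567038 ≈ 0.1508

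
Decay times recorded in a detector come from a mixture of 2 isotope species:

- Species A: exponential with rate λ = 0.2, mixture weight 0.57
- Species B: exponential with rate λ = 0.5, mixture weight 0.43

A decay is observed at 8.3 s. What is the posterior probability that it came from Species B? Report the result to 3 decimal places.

0.135

P(component k | x) = π_k·f_k(x) / marginal(x), where marginal(x) = Σ_j π_j·f_j(x).
Evaluate each component's likelihood at the observed value:
  p_A = 0.2·e^(−0.2·8.3) = 0.2·e^(−1.6600) = 0.0380278
  p_B = 0.5·e^(−0.5·8.3) = 0.5·e^(−4.1500) = 0.00788221
Multiply by the mixture weights:
  π_A·p_A = 0.57 × 0.0380278 = 0.0216758
  π_B·p_B = 0.43 × 0.00788221 = 0.00338935
Marginal: 0.0216758 + 0.00338935 = 0.0250652
Responsibility of Species B: 0.00338935 / 0.0250652 ≈ 0.135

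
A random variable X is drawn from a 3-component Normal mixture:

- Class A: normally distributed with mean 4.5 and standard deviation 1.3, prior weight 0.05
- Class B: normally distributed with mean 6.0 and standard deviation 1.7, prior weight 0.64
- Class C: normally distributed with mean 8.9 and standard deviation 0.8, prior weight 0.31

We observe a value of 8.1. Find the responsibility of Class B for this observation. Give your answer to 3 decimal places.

0.427

The responsibility of component k is π_k f_k(x) divided by Σ_j π_j f_j(x).
Component likelihoods at x = 8.1:
  L_A = (1/(1.3·√(2π)))·exp(−(8.1−4.5)²/(2·1.3²)) = 0.306879·exp(-3.83432) = 0.0066335
  L_B = (1/(1.7·√(2π)))·exp(−(8.1−6.0)²/(2·1.7²)) = 0.234672·exp(-0.76298) = 0.109422
  L_C = (1/(0.8·√(2π)))·exp(−(8.1−8.9)²/(2·0.8²)) = 0.498678·exp(-0.50000) = 0.302463
Multiply by the mixture weights:
  π_A·L_A = 0.05 × 0.0066335 = 0.000331675
  π_B·L_B = 0.64 × 0.109422 = 0.0700301
  π_C·L_C = 0.31 × 0.302463 = 0.0937637
Evidence: 0.000331675 + 0.0700301 + 0.0937637 = 0.164125
P(Class B | x) = 0.0700301 / 0.164125 ≈ 0.427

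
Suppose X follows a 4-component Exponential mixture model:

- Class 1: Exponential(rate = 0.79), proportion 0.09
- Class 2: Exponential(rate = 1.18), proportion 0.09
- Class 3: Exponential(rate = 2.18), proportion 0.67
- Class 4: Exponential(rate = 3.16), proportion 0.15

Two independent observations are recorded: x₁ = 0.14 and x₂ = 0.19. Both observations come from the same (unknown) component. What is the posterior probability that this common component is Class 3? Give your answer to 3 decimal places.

0.703

The responsibility of component k is P(Z=k) f_k(x) divided by Σ_j P(Z=j) f_j(x).
Since both observations come from the same component, the likelihood for component k is f_k(x₁)·f_k(x₂).
  p_1 = [0.707284] × [0.679891] = 0.480877
  p_2 = [1.00031] × [0.943003] = 0.9433
  p_3 = [1.60661] × [1.44069] = 2.31463
  p_4 = [2.03028] × [1.73355] = 3.51959
Unnormalised posteriors:
  P(Z=1)·p_1 = 0.09 × 0.480877 = 0.0432789
  P(Z=2)·p_2 = 0.09 × 0.9433 = 0.084897
  P(Z=3)·p_3 = 0.67 × 2.31463 = 1.5508
  P(Z=4)·p_4 = 0.15 × 3.51959 = 0.527938
Sum: 0.0432789 + 0.084897 + 1.5508 + 0.527938 = 2.20692
So the posterior for Class 3 is 1.5508 / 2.20692 ≈ 0.703.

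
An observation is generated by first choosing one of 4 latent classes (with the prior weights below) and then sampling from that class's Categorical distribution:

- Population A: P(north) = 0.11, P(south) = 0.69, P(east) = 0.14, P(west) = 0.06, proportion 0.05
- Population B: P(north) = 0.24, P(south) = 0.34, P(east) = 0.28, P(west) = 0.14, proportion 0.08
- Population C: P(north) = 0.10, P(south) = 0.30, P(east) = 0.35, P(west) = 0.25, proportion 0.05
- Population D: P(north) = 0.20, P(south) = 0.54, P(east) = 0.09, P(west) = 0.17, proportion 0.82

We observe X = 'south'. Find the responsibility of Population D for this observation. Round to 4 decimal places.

0.8524

The responsibility of component k is w_k f_k(x) divided by Σ_j w_j f_j(x).
Categorical probabilities:
  f_A = 0.69
  f_B = 0.34
  f_C = 0.3
  f_D = 0.54
Multiply by the mixture weights:
  w_A·f_A = 0.05 × 0.69 = 0.0345
  w_B·f_B = 0.08 × 0.34 = 0.0272
  w_C·f_C = 0.05 × 0.3 = 0.015
  w_D·f_D = 0.82 × 0.54 = 0.4428
Sum: 0.0345 + 0.0272 + 0.015 + 0.4428 = 0.5195
So the posterior for Population D is 0.4428 / 0.5195 ≈ 0.8524.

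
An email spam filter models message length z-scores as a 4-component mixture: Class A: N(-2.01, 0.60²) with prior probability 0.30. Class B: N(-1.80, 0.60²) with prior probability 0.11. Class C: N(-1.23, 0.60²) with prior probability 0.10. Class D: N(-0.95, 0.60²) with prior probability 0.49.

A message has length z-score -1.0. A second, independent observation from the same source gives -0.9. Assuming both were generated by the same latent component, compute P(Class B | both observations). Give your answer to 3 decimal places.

0.025

P(component k | x) = P(Z=k)·f_k(x) / marginal(x), where marginal(x) = Σ_j P(Z=j)·f_j(x).
Since both observations come from the same component, the likelihood for component k is f_k(x₁)·f_k(x₂).
  f_A = [(1/(0.60·√(2π)))·exp(−(-1.0−-2.01)²/(2·0.60²)) = 0.664904·exp(-1.41681) = 0.161231] × [0.120108] = 0.0193651
  f_B = [(1/(0.60·√(2π)))·exp(−(-1.0−-1.80)²/(2·0.60²)) = 0.664904·exp(-0.88889) = 0.27335] × [0.215863] = 0.0590061
  f_C = [(1/(0.60·√(2π)))·exp(−(-1.0−-1.23)²/(2·0.60²)) = 0.664904·exp(-0.07347) = 0.617803] × [0.571573] = 0.35312
  f_D = [(1/(0.60·√(2π)))·exp(−(-1.0−-0.95)²/(2·0.60²)) = 0.664904·exp(-0.00347) = 0.662599] × [0.662599] = 0.439038
Unnormalised posteriors:
  P(Z=A)·f_A = 0.30 × 0.0193651 = 0.00580954
  P(Z=B)·f_B = 0.11 × 0.0590061 = 0.00649067
  P(Z=C)·f_C = 0.10 × 0.35312 = 0.035312
  P(Z=D)·f_D = 0.49 × 0.439038 = 0.215128
Normaliser: 0.00580954 + 0.00649067 + 0.035312 + 0.215128 = 0.262741
P(Class B | data) = 0.00649067 / 0.262741 ≈ 0.025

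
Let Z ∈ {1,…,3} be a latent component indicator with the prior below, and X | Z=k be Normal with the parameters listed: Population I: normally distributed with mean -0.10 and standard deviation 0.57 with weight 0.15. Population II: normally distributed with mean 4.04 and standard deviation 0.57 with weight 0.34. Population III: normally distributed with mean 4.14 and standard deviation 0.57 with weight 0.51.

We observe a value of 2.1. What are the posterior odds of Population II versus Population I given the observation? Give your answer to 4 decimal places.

11.8796

Only the two components matter; the odds are (π_i f_i(x)) / (π_j f_j(x)).
Normal densities:
  f_I = (1/(0.57·√(2π)))·exp(−(2.1−-0.10)²/(2·0.57²)) = 0.699899·exp(-7.44845) = 0.000407583
  f_II = (1/(0.57·√(2π)))·exp(−(2.1−4.04)²/(2·0.57²)) = 0.699899·exp(-5.79194) = 0.00213614
  f_III = (1/(0.57·√(2π)))·exp(−(2.1−4.14)²/(2·0.57²)) = 0.699899·exp(-6.40443) = 0.00115778
Posterior odds = (π_II·f_II) / (π_I·f_I) = (0.34·0.00213614) / (0.15·0.000407583) = 0.000726287 / 6.11375e-05 ≈ 11.8796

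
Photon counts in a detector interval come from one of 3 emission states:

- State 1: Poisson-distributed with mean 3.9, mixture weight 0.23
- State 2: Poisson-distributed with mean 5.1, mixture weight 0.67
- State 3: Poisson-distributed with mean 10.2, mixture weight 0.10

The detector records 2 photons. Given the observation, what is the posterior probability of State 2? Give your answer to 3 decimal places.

The responsibility of component k is π_k f_k(x) divided by Σ_j π_j f_j(x).
Component likelihoods at x = 2 photons:
  p_1 = e^(−3.9)·3.9^2/2! = 0.15394
  p_2 = e^(−5.1)·5.1^2/2! = 0.0792882
  p_3 = e^(−10.2)·10.2^2/2! = 0.0019336
Prior × likelihood for each component:
  π_1·p_1 = 0.23 × 0.15394 = 0.0354061
  π_2·p_2 = 0.67 × 0.0792882 = 0.0531231
  π_3·p_3 = 0.10 × 0.0019336 = 0.00019336
Sum: 0.0354061 + 0.0531231 + 0.00019336 = 0.0887226
P(State 2 | x) = 0.0531231 / 0.0887226 ≈ 0.599

0.599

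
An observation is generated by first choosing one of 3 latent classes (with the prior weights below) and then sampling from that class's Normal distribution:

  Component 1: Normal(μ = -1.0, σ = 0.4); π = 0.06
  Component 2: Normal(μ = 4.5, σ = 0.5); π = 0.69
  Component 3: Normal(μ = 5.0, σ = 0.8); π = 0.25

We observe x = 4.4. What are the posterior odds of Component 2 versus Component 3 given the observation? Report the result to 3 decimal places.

5.734

Only the two components matter; the odds are (π_i f_i(x)) / (π_j f_j(x)).
Component likelihoods at x = 4.4:
  L_1 = (1/(0.4·√(2π)))·exp(−(4.4−-1.0)²/(2·0.4²)) = 0.997356·exp(-91.12500) = 2.65317e-40
  L_2 = (1/(0.5·√(2π)))·exp(−(4.4−4.5)²/(2·0.5²)) = 0.797885·exp(-0.02000) = 0.782085
  L_3 = (1/(0.8·√(2π)))·exp(−(4.4−5.0)²/(2·0.8²)) = 0.498678·exp(-0.28125) = 0.376422
Odds = (0.69/0.25) × (0.782085/0.376422) = 2.76 × 2.07768 ≈ 5.734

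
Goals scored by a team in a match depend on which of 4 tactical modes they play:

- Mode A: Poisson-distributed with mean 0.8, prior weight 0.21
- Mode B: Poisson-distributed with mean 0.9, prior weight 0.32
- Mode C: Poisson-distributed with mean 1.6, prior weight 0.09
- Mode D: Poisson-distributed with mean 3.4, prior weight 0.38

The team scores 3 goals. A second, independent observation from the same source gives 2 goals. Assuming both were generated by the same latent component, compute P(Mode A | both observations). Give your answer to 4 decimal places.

0.0504

The responsibility of component k is π_k f_k(x) divided by Σ_j π_j f_j(x).
Since both observations come from the same component, the likelihood for component k is f_k(x₁)·f_k(x₂).
  p_A = [0.0383427] × [0.143785] = 0.00551312
  p_B = [0.0493982] × [0.164661] = 0.00813395
  p_C = [0.137828] × [0.258428] = 0.0356186
  p_D = [0.218617] × [0.192898] = 0.0421707
Unnormalised posteriors:
  π_A·p_A = 0.21 × 0.00551312 = 0.00115776
  π_B·p_B = 0.32 × 0.00813395 = 0.00260286
  π_C·p_C = 0.09 × 0.0356186 = 0.00320567
  π_D·p_D = 0.38 × 0.0421707 = 0.0160249
Denominator: 0.00115776 + 0.00260286 + 0.00320567 + 0.0160249 = 0.0229912
P(Mode A | x) = 0.00115776 / 0.0229912 ≈ 0.0504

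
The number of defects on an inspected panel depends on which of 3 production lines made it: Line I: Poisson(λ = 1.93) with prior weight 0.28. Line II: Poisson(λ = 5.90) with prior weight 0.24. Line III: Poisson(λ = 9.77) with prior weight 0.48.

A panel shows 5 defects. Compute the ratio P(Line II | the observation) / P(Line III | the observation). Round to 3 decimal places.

1.925

The posterior odds equal the prior odds times the likelihood ratio: (w_i/w_j)·(f_i(x)/f_j(x)).
Evaluate each component's likelihood at the observed value:
  L_I = 0.0323904
  L_II = 0.163208
  L_III = 0.0423872
0.0391699 / 0.0203458 ≈ 1.925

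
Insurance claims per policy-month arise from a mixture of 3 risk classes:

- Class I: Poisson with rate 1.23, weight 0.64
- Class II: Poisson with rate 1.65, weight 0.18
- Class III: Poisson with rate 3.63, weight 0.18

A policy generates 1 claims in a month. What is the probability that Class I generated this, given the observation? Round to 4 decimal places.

0.7557

P(component k | x) = π_k·f_k(x) / marginal(x), where marginal(x) = Σ_j π_j·f_j(x).
Component likelihoods at x = 1 claims:
  p_I = 0.35952
  p_II = 0.316882
  p_III = 0.0962537
Prior × likelihood for each component:
  π_I·p_I = 0.64 × 0.35952 = 0.230093
  π_II·p_II = 0.18 × 0.316882 = 0.0570388
  π_III·p_III = 0.18 × 0.0962537 = 0.0173257
Denominator: 0.230093 + 0.0570388 + 0.0173257 = 0.304457
So the posterior for Class I is 0.230093 / 0.304457 ≈ 0.7557.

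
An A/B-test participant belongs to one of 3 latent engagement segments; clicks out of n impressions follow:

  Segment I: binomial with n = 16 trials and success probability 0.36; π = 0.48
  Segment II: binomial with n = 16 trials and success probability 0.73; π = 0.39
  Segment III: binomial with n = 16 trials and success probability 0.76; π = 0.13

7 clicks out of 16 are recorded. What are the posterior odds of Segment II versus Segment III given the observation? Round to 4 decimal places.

The posterior odds equal the prior odds times the likelihood ratio: (π_i/π_j)·(f_i(x)/f_j(x)).
Evaluate each component's likelihood at the observed value:
  p_I = 0.161497
  p_II = 0.0096374
  p_III = 0.00442611
Posterior odds = (π_II·p_II) / (π_III·p_III) = (0.39·0.0096374) / (0.13·0.00442611) = 0.00375859 / 0.000575394 ≈ 6.5322

6.5322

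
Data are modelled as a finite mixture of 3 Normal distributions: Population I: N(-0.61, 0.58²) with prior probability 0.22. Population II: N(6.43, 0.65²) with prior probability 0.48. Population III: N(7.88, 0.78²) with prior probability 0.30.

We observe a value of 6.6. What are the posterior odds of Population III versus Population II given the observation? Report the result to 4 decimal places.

Since P(k|x) ∝ P(Z=k) f_k(x), the posterior odds are P(Z=i) f_i(x) / (P(Z=j) f_j(x)).
Evaluate each component's likelihood at the observed value:
  f_I = 1.91243e-34
  f_II = 0.593121
  f_III = 0.133059
Odds = (0.30/0.48) × (0.133059/0.593121) = 0.625 × 0.224338 ≈ 0.1402

0.1402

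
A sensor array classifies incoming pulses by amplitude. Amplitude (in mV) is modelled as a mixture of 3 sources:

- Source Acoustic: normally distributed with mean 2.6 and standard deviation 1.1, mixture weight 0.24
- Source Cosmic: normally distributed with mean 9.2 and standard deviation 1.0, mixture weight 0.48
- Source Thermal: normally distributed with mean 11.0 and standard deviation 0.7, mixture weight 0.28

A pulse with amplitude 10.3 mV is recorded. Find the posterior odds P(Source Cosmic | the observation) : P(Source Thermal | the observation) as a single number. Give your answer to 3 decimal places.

Posterior odds = (π_i f_i(x)) / (π_j f_j(x)); the normalising sum cancels.
Normal densities:
  p_Acoustic = 8.30429e-12
  p_Cosmic = 0.217852
  p_Thermal = 0.345672
Odds = (0.48/0.28) × (0.217852/0.345672) = 1.71429 × 0.630227 ≈ 1.080

1.080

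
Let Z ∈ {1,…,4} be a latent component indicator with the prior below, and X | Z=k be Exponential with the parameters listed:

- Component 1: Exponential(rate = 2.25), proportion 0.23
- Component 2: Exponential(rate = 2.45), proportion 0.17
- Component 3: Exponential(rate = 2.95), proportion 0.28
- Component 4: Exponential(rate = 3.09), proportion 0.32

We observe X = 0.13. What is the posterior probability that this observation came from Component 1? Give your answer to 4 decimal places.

By Bayes' theorem, P(k | x) = w_k f_k(x) / Σ_j w_j f_j(x).
Component likelihoods at x = 0.13:
  L_1 = 2.25·e^(−2.25·0.13) = 2.25·e^(−0.2925) = 1.67939
  L_2 = 2.45·e^(−2.45·0.13) = 2.45·e^(−0.3185) = 1.78174
  L_3 = 2.95·e^(−2.95·0.13) = 2.95·e^(−0.3835) = 2.01034
  L_4 = 3.09·e^(−3.09·0.13) = 3.09·e^(−0.4017) = 2.06777
Unnormalised posteriors:
  w_1·L_1 = 0.23 × 1.67939 = 0.38626
  w_2·L_2 = 0.17 × 1.78174 = 0.302895
  w_3·L_3 = 0.28 × 2.01034 = 0.562896
  w_4·L_4 = 0.32 × 2.06777 = 0.661687
Marginal: 0.38626 + 0.302895 + 0.562896 + 0.661687 = 1.91374
So the posterior for Component 1 is 0.38626 / 1.91374 ≈ 0.2018.

0.2018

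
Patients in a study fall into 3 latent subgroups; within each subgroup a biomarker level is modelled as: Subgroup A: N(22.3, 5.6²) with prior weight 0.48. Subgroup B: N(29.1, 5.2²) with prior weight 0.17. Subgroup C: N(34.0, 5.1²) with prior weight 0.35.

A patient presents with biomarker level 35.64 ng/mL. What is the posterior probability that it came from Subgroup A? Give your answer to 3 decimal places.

Apply Bayes' rule: the posterior for each component is proportional to its prior times its likelihood at x.
Evaluate each component's likelihood at the observed value:
  p_A = 0.00417347
  p_B = 0.0347877
  p_C = 0.0742823
Weight by the priors:
  π_A·p_A = 0.48 × 0.00417347 = 0.00200327
  π_B·p_B = 0.17 × 0.0347877 = 0.0059139
  π_C·p_C = 0.35 × 0.0742823 = 0.0259988
Sum: 0.00200327 + 0.0059139 + 0.0259988 = 0.033916
Responsibility of Subgroup A: 0.00200327 / 0.033916 ≈ 0.059

0.059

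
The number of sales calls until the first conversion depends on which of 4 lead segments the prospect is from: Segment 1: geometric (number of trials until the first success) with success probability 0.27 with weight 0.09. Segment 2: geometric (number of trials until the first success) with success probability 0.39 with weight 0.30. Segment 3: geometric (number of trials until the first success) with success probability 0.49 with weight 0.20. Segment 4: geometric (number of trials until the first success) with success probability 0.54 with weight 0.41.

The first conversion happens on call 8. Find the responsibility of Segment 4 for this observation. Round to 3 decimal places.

Apply Bayes' rule: the posterior for each component is proportional to its prior times its likelihood at x.
Component likelihoods at x = 8:
  L_1 = 0.029828
  L_2 = 0.0122567
  L_3 = 0.00439731
  L_4 = 0.00235342
Multiply by the mixture weights:
  π_1·L_1 = 0.09 × 0.029828 = 0.00268452
  π_2·L_2 = 0.30 × 0.0122567 = 0.00367701
  π_3·L_3 = 0.20 × 0.00439731 = 0.000879462
  π_4·L_4 = 0.41 × 0.00235342 = 0.0009649
Sum: 0.00268452 + 0.00367701 + 0.000879462 + 0.0009649 = 0.00820589
So the posterior for Segment 4 is 0.0009649 / 0.00820589 ≈ 0.118.

0.118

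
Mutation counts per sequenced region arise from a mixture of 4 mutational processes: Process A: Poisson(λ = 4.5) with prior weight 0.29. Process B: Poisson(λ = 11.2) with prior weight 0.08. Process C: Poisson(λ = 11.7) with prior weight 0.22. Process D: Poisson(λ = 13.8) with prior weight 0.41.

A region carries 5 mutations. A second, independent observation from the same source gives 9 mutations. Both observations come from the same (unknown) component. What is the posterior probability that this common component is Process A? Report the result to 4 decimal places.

Apply Bayes' rule: the posterior for each component is proportional to its prior times its likelihood at x.
Since both observations come from the same component, the likelihood for component k is f_k(x₁)·f_k(x₂).
  L_A = [e^(−4.5)·4.5^5/5! = 0.170827] × [0.0231646] = 0.00395713
  L_B = [e^(−11.2)·11.2^5/5! = 0.0200822] × [0.104496] = 0.00209851
  L_C = [e^(−11.7)·11.7^5/5! = 0.0151531] × [0.0938997] = 0.00142288
  L_D = [e^(−13.8)·13.8^5/5! = 0.00423595] × [0.0508025] = 0.000215197
Weight by the priors:
  π_A·L_A = 0.29 × 0.00395713 = 0.00114757
  π_B·L_B = 0.08 × 0.00209851 = 0.000167881
  π_C·L_C = 0.22 × 0.00142288 = 0.000313033
  π_D·L_D = 0.41 × 0.000215197 = 8.82306e-05
Denominator: 0.00114757 + 0.000167881 + 0.000313033 + 8.82306e-05 = 0.00171671
So the posterior for Process A is 0.00114757 / 0.00171671 ≈ 0.6685.

0.6685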